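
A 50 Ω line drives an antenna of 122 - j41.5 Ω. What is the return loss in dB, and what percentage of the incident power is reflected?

RL ≈ 6.56 dB; 22.1% of incident power reflected

Γ = (72 − j41.5)/(172 − j41.5), |Γ| = 0.47
RL = −20·log₁₀(0.47) = 6.56 dB
P_refl/P_inc = |Γ|² = 0.221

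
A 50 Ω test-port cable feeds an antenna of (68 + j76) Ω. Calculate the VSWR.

Γ = (Z_L − Z_0)/(Z_L + Z_0) = (18 + j76)/(118 + j76)
|Γ| = 78.1/140 = 0.556
VSWR = (1 + |Γ|)/(1 − |Γ|) = 1.56/0.444

VSWR ≈ 3.51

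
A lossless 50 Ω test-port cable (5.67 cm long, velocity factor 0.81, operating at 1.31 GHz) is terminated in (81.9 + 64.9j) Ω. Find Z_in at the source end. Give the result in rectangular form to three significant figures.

λ = v/f = 0.81·c / 1.31 GHz = 0.185 m
βl = 2π·l/λ = 2π × 0.306 = 110°
tan(βl) = tan(110°) = -2.74
Z_in = Z_0·(Z_L + jZ_0·tanβl)/(Z_0 + jZ_L·tanβl)
     = 50·(81.9 − j72.2)/(228 − j225)

Z_in ≈ 17 + j0.947 Ω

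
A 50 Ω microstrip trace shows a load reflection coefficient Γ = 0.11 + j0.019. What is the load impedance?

Z_L = Z_0·(1 + Γ)/(1 − Γ) = 50·(1.11 + j0.019)/(0.89 − j0.019)

Z_L ≈ 62.3 + j2.4 Ω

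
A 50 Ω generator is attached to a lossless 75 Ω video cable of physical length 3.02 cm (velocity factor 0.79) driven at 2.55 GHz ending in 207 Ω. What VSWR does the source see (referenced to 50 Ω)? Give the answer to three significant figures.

VSWR ≈ 2.37

λ = v/f = 0.79·c / 2.55 GHz = 0.0929 m
βl = 2π·l/λ = 2π × 0.325 = 117°
tan(βl) = -1.96
Z_in = Z_0·(Z_L + jZ_0·tanβl)/(Z_0 + jZ_L·tanβl) = 33.1 + j32.1 Ω
Γ_s = (Z_in − Z_s)/(Z_in + Z_s) = (-16.9 + j32.1)/(83.1 + j32.1), |Γ_s| = 0.407
VSWR = (1 + |Γ_s|)/(1 − |Γ_s|)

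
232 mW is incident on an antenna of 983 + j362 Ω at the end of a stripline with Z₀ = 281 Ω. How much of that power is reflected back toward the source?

|Γ| = |(702 + j362)/(1264 + j362)| = 0.601
|Γ|² = 0.361
P_refl = |Γ|²·P_inc = 83.7 mW, P_del = (1 − |Γ|²)·P_inc = 148 mW

P_reflected ≈ 83.7 mW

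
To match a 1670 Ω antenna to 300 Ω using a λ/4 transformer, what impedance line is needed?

Z_qwt = √(Z_0·R_L) = √(300 × 1670) = √501000

Z_qwt ≈ 708 Ω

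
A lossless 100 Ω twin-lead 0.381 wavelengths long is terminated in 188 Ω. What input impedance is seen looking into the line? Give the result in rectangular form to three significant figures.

Z_in ≈ 86.6 + j58.2 Ω

βl = 2π × 0.381 = 137°
tan(βl) = tan(137°) = -0.927
Z_in = Z_0·(Z_L + jZ_0·tanβl)/(Z_0 + jZ_L·tanβl)
     = 100·(188 − j92.7)/(100 − j174)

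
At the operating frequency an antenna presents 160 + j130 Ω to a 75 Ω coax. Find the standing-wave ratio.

VSWR ≈ 3.74

Γ = (Z_L − Z_0)/(Z_L + Z_0) = (85 + j130)/(235 + j130)
|Γ| = 155/269 = 0.578
VSWR = (1 + |Γ|)/(1 − |Γ|) = 1.58/0.422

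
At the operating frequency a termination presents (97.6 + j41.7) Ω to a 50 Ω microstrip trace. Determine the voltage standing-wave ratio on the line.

Γ = (Z_L − Z_0)/(Z_L + Z_0) = (47.6 + j41.7)/(147.6 + j41.7)
|Γ| = 63.3/153 = 0.413
VSWR = (1 + |Γ|)/(1 − |Γ|) = 1.41/0.587

VSWR ≈ 2.4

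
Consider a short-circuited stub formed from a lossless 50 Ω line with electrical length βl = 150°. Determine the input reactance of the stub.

tan(βl) = -0.577
For a short-circuited stub, Z_in = jZ_0·tan(βl)

X_in ≈ -28.9 Ω (capacitive)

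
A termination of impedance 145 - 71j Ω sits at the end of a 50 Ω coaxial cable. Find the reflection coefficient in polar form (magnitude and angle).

Γ = (Z_L − Z_0)/(Z_L + Z_0) = (95 − j71)/(195 − j71)
|Γ| = 119/208 = 0.572

Γ ≈ 0.572 ∠ -16.8°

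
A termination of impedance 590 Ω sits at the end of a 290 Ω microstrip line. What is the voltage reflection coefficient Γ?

Γ = 0.341

Γ = (Z_L − Z_0)/(Z_L + Z_0) = (590 − 290)/(590 + 290) = 300/880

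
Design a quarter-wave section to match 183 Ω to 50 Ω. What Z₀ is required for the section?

Z_qwt ≈ 95.7 Ω

Z_qwt = √(Z_0·R_L) = √(50 × 183) = √9150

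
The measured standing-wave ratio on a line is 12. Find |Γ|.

|Γ| ≈ 0.846

|Γ| = (S − 1)/(S + 1) = (12 − 1)/(12 + 1) = 11/13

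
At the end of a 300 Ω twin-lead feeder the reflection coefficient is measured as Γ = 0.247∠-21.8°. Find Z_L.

Z_L ≈ 468 − j91.4 Ω

Z_L = Z_0·(1 + Γ)/(1 − Γ) = 300·(1.23 − j0.0917)/(0.771 + j0.0917)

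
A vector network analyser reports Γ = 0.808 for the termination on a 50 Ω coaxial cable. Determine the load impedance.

Z_L = Z_0·(1 + Γ)/(1 − Γ) = 50·(1.81)/(0.192)

Z_L ≈ 471 Ω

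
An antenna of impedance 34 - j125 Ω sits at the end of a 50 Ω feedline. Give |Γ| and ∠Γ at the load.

Γ = (Z_L − Z_0)/(Z_L + Z_0) = (-16 − j125)/(84 − j125)
|Γ| = 126/151 = 0.837

Γ ≈ 0.837 ∠ -41.2°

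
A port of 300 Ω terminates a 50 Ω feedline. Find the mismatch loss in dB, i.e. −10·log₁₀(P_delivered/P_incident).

Γ = (300 − 50)/(300 + 50) = 0.714
|Γ|² = 0.51, so P_del/P_inc = 1 − |Γ|² = 0.49
ML = −10·log₁₀(1 − |Γ|²)

mismatch loss ≈ 3.1 dB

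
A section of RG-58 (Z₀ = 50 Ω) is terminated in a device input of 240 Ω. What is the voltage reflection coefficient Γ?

Γ = (Z_L − Z_0)/(Z_L + Z_0) = (240 − 50)/(240 + 50) = 190/290

Γ = 0.655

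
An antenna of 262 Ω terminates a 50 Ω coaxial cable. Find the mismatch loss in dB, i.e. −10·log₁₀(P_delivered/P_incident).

mismatch loss ≈ 2.69 dB

Γ = (262 − 50)/(262 + 50) = 0.679
|Γ|² = 0.462, so P_del/P_inc = 1 − |Γ|² = 0.538
ML = −10·log₁₀(1 − |Γ|²)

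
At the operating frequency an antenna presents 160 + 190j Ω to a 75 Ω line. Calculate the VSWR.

Γ = (Z_L − Z_0)/(Z_L + Z_0) = (85 + j190)/(235 + j190)
|Γ| = 208/302 = 0.689
VSWR = (1 + |Γ|)/(1 − |Γ|) = 1.69/0.311

VSWR ≈ 5.43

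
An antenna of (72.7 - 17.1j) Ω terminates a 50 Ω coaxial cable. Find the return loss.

RL ≈ 12.8 dB

Γ = (22.7 − j17.1)/(122.7 − j17.1), |Γ| = 0.229
RL = −20·log₁₀|Γ| = −20·log₁₀(0.229)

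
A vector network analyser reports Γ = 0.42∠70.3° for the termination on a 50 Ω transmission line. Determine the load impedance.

Z_L = Z_0·(1 + Γ)/(1 − Γ) = 50·(1.14 + j0.395)/(0.858 − j0.395)

Z_L ≈ 46.1 + j44.3 Ω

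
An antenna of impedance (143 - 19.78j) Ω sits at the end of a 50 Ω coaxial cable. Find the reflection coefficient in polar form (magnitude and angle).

Γ ≈ 0.49 ∠ -6.16°

Γ = (Z_L − Z_0)/(Z_L + Z_0) = (93 − j19.78)/(193 − j19.78)
|Γ| = 95.1/194 = 0.49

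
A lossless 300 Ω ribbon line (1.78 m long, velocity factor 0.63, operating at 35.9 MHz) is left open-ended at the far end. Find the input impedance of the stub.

λ = v/f = 0.63·c / 35.9 MHz = 5.26 m
βl = 2π·l/λ = 2π × 0.338 = 122°
tan(βl) = -1.62
For an open-ended stub, Z_in = −jZ_0·cot(βl) = −jZ_0/tan(βl)

Z_in ≈ +j185 Ω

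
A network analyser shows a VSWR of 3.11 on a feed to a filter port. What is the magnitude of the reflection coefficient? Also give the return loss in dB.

|Γ| = (S − 1)/(S + 1) = (3.11 − 1)/(3.11 + 1) = 2.11/4.11
RL = −20·log₁₀|Γ| = −20·log₁₀(0.513)

|Γ| ≈ 0.513; return loss ≈ 5.79 dB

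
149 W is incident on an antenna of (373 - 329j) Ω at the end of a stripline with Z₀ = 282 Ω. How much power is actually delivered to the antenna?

P_delivered ≈ 117 W

|Γ| = |(91 − j329)/(655 − j329)| = 0.466
|Γ|² = 0.217
P_refl = |Γ|²·P_inc = 32.3 W, P_del = (1 − |Γ|²)·P_inc = 117 W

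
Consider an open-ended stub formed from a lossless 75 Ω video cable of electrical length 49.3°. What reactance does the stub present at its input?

tan(βl) = 1.16
For an open-ended stub, Z_in = −jZ_0·cot(βl) = −jZ_0/tan(βl)

X_in ≈ -64.5 Ω (capacitive)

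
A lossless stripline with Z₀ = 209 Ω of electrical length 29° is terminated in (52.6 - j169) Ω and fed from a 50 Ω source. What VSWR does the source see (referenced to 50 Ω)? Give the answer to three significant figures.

VSWR ≈ 2.81

tan(βl) = 0.554
Z_in = Z_0·(Z_L + jZ_0·tanβl)/(Z_0 + jZ_L·tanβl) = 32.5 − j39.8 Ω
Γ_s = (Z_in − Z_s)/(Z_in + Z_s) = (-17.5 − j39.8)/(82.5 − j39.8), |Γ_s| = 0.475
VSWR = (1 + |Γ_s|)/(1 − |Γ_s|)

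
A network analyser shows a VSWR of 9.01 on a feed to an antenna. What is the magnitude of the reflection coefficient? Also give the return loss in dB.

|Γ| = (S − 1)/(S + 1) = (9.01 − 1)/(9.01 + 1) = 8.01/10
RL = −20·log₁₀|Γ| = −20·log₁₀(0.8)

|Γ| ≈ 0.8; return loss ≈ 1.94 dB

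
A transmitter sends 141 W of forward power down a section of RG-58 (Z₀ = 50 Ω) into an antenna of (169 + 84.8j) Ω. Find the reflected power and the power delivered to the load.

P_reflected ≈ 54.6 W; P_delivered ≈ 86.4 W

|Γ| = |(119 + j84.8)/(219 + j84.8)| = 0.622
|Γ|² = 0.387
P_refl = |Γ|²·P_inc = 54.6 W, P_del = (1 − |Γ|²)·P_inc = 86.4 W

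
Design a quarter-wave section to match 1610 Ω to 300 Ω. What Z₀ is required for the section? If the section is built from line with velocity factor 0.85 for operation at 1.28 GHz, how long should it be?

Z_qwt = √(Z_0·R_L) = √(300 × 1610) = √483000
λ = 0.85·c/f = 0.199 m, so l = λ/4 = 0.0498 m

Z_qwt ≈ 695 Ω; length ≈ 4.98 cm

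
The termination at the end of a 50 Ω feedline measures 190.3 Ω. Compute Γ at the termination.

Γ = 0.584

Γ = (Z_L − Z_0)/(Z_L + Z_0) = (190.3 − 50)/(190.3 + 50) = 140.3/240.3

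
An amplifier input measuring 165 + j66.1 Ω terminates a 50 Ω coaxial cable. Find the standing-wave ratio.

VSWR ≈ 3.87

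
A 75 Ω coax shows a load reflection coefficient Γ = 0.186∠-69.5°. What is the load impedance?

Z_L = Z_0·(1 + Γ)/(1 − Γ) = 75·(1.07 − j0.174)/(0.935 + j0.174)

Z_L ≈ 80.1 − j28.9 Ω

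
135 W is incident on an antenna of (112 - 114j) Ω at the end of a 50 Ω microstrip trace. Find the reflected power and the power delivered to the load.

|Γ| = |(62 − j114)/(162 − j114)| = 0.655
|Γ|² = 0.429
P_refl = |Γ|²·P_inc = 57.9 W, P_del = (1 − |Γ|²)·P_inc = 77.1 W

P_reflected ≈ 57.9 W; P_delivered ≈ 77.1 W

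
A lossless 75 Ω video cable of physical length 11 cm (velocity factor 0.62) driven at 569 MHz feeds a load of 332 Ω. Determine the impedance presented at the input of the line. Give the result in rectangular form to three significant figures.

λ = v/f = 0.62·c / 569 MHz = 0.327 m
βl = 2π·l/λ = 2π × 0.337 = 121°
tan(βl) = tan(121°) = -1.65
Z_in = Z_0·(Z_L + jZ_0·tanβl)/(Z_0 + jZ_L·tanβl)
     = 75·(332 − j124)/(75 − j549)

Z_in ≈ 22.7 + j42.2 Ω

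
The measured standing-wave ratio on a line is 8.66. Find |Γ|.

|Γ| ≈ 0.793

|Γ| = (S − 1)/(S + 1) = (8.66 − 1)/(8.66 + 1) = 7.66/9.66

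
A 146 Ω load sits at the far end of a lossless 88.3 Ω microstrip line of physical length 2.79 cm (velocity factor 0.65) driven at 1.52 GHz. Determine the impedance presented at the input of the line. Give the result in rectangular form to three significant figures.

Z_in ≈ 54.8 − j11.4 Ω

λ = v/f = 0.65·c / 1.52 GHz = 0.128 m
βl = 2π·l/λ = 2π × 0.217 = 78.3°
tan(βl) = tan(78.3°) = 4.83
Z_in = Z_0·(Z_L + jZ_0·tanβl)/(Z_0 + jZ_L·tanβl)
     = 88.3·(146 + j426)/(88.3 + j704)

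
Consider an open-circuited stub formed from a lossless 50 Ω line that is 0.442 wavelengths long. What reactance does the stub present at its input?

βl = 2π × 0.442 = 159°
tan(βl) = -0.381
For an open-circuited stub, Z_in = −jZ_0·cot(βl) = −jZ_0/tan(βl)

X_in ≈ 131 Ω (inductive)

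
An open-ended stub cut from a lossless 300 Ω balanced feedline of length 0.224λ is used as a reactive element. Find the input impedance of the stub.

βl = 2π × 0.224 = 80.6°
tan(βl) = 6.07
For an open-ended stub, Z_in = −jZ_0·cot(βl) = −jZ_0/tan(βl)

Z_in ≈ −j49.4 Ω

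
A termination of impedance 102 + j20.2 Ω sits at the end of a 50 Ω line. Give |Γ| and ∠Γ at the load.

Γ ≈ 0.364 ∠ 13.7°

Γ = (Z_L − Z_0)/(Z_L + Z_0) = (52 + j20.2)/(152 + j20.2)
|Γ| = 55.8/153 = 0.364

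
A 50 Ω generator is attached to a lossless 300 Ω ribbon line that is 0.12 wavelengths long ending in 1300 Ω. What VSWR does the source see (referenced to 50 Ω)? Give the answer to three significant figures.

VSWR ≈ 14.8

βl = 2π × 0.12 = 43.2°
tan(βl) = 0.939
Z_in = Z_0·(Z_L + jZ_0·tanβl)/(Z_0 + jZ_L·tanβl) = 139 − j285 Ω
Γ_s = (Z_in − Z_s)/(Z_in + Z_s) = (89.3 − j285)/(189 − j285), |Γ_s| = 0.873
VSWR = (1 + |Γ_s|)/(1 − |Γ_s|)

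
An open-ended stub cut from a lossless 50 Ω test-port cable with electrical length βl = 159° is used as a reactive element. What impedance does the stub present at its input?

Z_in ≈ +j130 Ω

tan(βl) = -0.384
For an open-ended stub, Z_in = −jZ_0·cot(βl) = −jZ_0/tan(βl)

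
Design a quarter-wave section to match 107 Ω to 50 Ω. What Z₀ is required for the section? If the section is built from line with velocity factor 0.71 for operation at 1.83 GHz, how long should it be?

Z_qwt ≈ 73.1 Ω; length ≈ 2.91 cm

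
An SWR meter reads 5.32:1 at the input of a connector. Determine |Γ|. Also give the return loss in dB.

|Γ| ≈ 0.684; return loss ≈ 3.3 dB

|Γ| = (S − 1)/(S + 1) = (5.32 − 1)/(5.32 + 1) = 4.32/6.32
RL = −20·log₁₀|Γ| = −20·log₁₀(0.684)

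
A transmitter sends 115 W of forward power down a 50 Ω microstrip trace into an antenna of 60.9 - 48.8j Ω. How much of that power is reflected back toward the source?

|Γ| = |(10.9 − j48.8)/(110.9 − j48.8)| = 0.413
|Γ|² = 0.17
P_refl = |Γ|²·P_inc = 19.6 W, P_del = (1 − |Γ|²)·P_inc = 95.4 W

P_reflected ≈ 19.6 W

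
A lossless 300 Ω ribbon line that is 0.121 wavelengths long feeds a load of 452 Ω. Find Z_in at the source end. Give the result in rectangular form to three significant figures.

Z_in ≈ 282 − j119 Ω

βl = 2π × 0.121 = 43.6°
tan(βl) = tan(43.6°) = 0.951
Z_in = Z_0·(Z_L + jZ_0·tanβl)/(Z_0 + jZ_L·tanβl)
     = 300·(452 + j285)/(300 + j430)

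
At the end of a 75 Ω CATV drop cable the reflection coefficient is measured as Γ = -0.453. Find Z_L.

Z_L = Z_0·(1 + Γ)/(1 − Γ) = 75·(0.547)/(1.45)

Z_L ≈ 28.2 Ω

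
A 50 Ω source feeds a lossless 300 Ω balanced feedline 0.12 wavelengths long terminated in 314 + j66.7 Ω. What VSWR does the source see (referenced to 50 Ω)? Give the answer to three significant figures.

VSWR ≈ 7.45

βl = 2π × 0.12 = 43.2°
tan(βl) = 0.939
Z_in = Z_0·(Z_L + jZ_0·tanβl)/(Z_0 + jZ_L·tanβl) = 371 − j20.7 Ω
Γ_s = (Z_in − Z_s)/(Z_in + Z_s) = (321 − j20.7)/(421 − j20.7), |Γ_s| = 0.763
VSWR = (1 + |Γ_s|)/(1 − |Γ_s|)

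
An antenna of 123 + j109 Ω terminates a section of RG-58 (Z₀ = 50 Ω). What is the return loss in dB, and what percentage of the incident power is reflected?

Γ = (73 + j109)/(173 + j109), |Γ| = 0.642
RL = −20·log₁₀(0.642) = 3.85 dB
P_refl/P_inc = |Γ|² = 0.412

RL ≈ 3.85 dB; 41.2% of incident power reflected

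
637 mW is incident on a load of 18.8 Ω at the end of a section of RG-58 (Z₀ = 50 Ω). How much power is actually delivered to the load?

P_delivered ≈ 506 mW

Γ = (18.8 − 50)/(18.8 + 50) = -0.453
|Γ|² = 0.206
P_refl = |Γ|²·P_inc = 131 mW, P_del = (1 − |Γ|²)·P_inc = 506 mW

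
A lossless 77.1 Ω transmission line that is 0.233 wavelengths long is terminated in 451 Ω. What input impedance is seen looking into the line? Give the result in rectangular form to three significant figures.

βl = 2π × 0.233 = 83.9°
tan(βl) = tan(83.9°) = 9.33
Z_in = Z_0·(Z_L + jZ_0·tanβl)/(Z_0 + jZ_L·tanβl)
     = 77.1·(451 + j719)/(77.1 + j4210)

Z_in ≈ 13.3 − j8.02 Ω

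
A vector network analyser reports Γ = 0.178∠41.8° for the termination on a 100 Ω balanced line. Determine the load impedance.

Z_L = Z_0·(1 + Γ)/(1 − Γ) = 100·(1.13 + j0.119)/(0.867 − j0.119)

Z_L ≈ 126 + j31 Ω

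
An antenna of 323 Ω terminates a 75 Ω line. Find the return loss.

Γ = (323 − 75)/(323 + 75) = 0.623
RL = −20·log₁₀|Γ| = −20·log₁₀(0.623)

RL ≈ 4.11 dB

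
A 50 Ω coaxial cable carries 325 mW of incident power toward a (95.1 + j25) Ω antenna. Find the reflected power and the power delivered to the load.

P_reflected ≈ 39.9 mW; P_delivered ≈ 285 mW

|Γ| = |(45.1 + j25)/(145.1 + j25)| = 0.35
|Γ|² = 0.123
P_refl = |Γ|²·P_inc = 39.9 mW, P_del = (1 − |Γ|²)·P_inc = 285 mW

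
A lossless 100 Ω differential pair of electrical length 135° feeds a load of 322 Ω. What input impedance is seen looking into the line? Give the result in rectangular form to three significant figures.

Z_in ≈ 56.6 + j82.4 Ω

tan(βl) = tan(135°) = -1
Z_in = Z_0·(Z_L + jZ_0·tanβl)/(Z_0 + jZ_L·tanβl)
     = 100·(322 − j100)/(100 − j322)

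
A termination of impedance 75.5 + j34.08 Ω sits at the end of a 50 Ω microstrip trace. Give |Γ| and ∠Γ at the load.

Γ ≈ 0.327 ∠ 38°

Γ = (Z_L − Z_0)/(Z_L + Z_0) = (25.5 + j34.08)/(125.5 + j34.08)
|Γ| = 42.6/130 = 0.327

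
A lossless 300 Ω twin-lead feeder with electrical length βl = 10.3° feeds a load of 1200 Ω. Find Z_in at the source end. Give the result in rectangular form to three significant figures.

tan(βl) = tan(10.3°) = 0.182
Z_in = Z_0·(Z_L + jZ_0·tanβl)/(Z_0 + jZ_L·tanβl)
     = 300·(1200 + j54.5)/(300 + j218)

Z_in ≈ 811 − j535 Ω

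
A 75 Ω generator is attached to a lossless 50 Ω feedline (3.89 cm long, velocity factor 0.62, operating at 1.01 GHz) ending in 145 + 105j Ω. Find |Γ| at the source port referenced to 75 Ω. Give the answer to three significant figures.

|Γ| ≈ 0.723

λ = v/f = 0.62·c / 1.01 GHz = 0.184 m
βl = 2π·l/λ = 2π × 0.211 = 76°
tan(βl) = 4.02
Z_in = Z_0·(Z_L + jZ_0·tanβl)/(Z_0 + jZ_L·tanβl) = 13 − j20.7 Ω
Γ_s = (Z_in − Z_s)/(Z_in + Z_s) = (-62 − j20.7)/(88 − j20.7), |Γ_s| = 0.723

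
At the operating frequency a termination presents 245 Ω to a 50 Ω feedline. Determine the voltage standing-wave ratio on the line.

Γ = (245 − 50)/(245 + 50) = 0.661
VSWR = (1 + 0.661)/(1 − 0.661)

VSWR ≈ 4.9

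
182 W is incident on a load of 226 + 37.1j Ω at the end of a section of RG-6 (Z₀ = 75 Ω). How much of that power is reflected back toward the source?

|Γ| = |(151 + j37.1)/(301 + j37.1)| = 0.513
|Γ|² = 0.263
P_refl = |Γ|²·P_inc = 47.8 W, P_del = (1 − |Γ|²)·P_inc = 134 W

P_reflected ≈ 47.8 W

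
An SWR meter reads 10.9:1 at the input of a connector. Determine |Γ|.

|Γ| ≈ 0.832

|Γ| = (S − 1)/(S + 1) = (10.9 − 1)/(10.9 + 1) = 9.9/11.9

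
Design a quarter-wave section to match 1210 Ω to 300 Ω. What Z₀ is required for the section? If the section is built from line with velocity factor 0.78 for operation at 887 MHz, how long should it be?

Z_qwt ≈ 602 Ω; length ≈ 6.6 cm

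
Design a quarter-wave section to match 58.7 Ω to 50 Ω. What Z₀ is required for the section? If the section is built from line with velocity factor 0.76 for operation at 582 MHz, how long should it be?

Z_qwt ≈ 54.2 Ω; length ≈ 9.79 cm

Z_qwt = √(Z_0·R_L) = √(50 × 58.7) = √2935
λ = 0.76·c/f = 0.392 m, so l = λ/4 = 0.0979 m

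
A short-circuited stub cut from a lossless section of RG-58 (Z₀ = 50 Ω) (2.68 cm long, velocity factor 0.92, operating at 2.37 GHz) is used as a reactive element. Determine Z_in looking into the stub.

Z_in ≈ +j398 Ω

λ = v/f = 0.92·c / 2.37 GHz = 0.116 m
βl = 2π·l/λ = 2π × 0.23 = 82.8°
tan(βl) = 7.97
For a short-circuited stub, Z_in = jZ_0·tan(βl)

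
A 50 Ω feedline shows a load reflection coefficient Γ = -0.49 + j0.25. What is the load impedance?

Z_L ≈ 15.3 + j11 Ω

Z_L = Z_0·(1 + Γ)/(1 − Γ) = 50·(0.51 + j0.25)/(1.49 − j0.25)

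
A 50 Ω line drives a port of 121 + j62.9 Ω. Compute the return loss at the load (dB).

Γ = (71 + j62.9)/(171 + j62.9), |Γ| = 0.521
RL = −20·log₁₀|Γ| = −20·log₁₀(0.521)

RL ≈ 5.67 dB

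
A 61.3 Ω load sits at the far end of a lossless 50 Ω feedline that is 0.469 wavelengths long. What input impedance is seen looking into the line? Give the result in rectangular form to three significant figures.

βl = 2π × 0.469 = 169°
tan(βl) = tan(169°) = -0.197
Z_in = Z_0·(Z_L + jZ_0·tanβl)/(Z_0 + jZ_L·tanβl)
     = 50·(61.3 − j9.86)/(50 − j12.1)

Z_in ≈ 60.2 + j4.69 Ω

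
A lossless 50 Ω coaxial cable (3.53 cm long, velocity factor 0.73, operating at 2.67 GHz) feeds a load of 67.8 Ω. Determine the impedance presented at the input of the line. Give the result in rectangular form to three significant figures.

Z_in ≈ 58.9 + j14 Ω

λ = v/f = 0.73·c / 2.67 GHz = 0.082 m
βl = 2π·l/λ = 2π × 0.43 = 155°
tan(βl) = tan(155°) = -0.468
Z_in = Z_0·(Z_L + jZ_0·tanβl)/(Z_0 + jZ_L·tanβl)
     = 50·(67.8 − j23.4)/(50 − j31.7)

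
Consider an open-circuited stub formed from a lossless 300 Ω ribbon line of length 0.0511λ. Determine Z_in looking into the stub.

βl = 2π × 0.0511 = 18.4°
tan(βl) = 0.333
For an open-circuited stub, Z_in = −jZ_0·cot(βl) = −jZ_0/tan(βl)

Z_in ≈ −j902 Ω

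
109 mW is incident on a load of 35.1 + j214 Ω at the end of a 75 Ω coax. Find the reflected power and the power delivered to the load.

|Γ| = |(-39.9 + j214)/(110.1 + j214)| = 0.905
|Γ|² = 0.818
P_refl = |Γ|²·P_inc = 89.2 mW, P_del = (1 − |Γ|²)·P_inc = 19.8 mW

P_reflected ≈ 89.2 mW; P_delivered ≈ 19.8 mW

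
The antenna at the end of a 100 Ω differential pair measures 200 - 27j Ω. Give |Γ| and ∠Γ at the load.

Γ ≈ 0.344 ∠ -9.97°

Γ = (Z_L − Z_0)/(Z_L + Z_0) = (100 − j27)/(300 − j27)
|Γ| = 104/301 = 0.344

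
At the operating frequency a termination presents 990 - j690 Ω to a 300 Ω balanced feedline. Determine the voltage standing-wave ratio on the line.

Γ = (Z_L − Z_0)/(Z_L + Z_0) = (690 − j690)/(1290 − j690)
|Γ| = 976/1460 = 0.667
VSWR = (1 + |Γ|)/(1 − |Γ|) = 1.67/0.333

VSWR ≈ 5.01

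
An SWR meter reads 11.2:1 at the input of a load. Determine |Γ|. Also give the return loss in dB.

|Γ| ≈ 0.836; return loss ≈ 1.56 dB

|Γ| = (S − 1)/(S + 1) = (11.2 − 1)/(11.2 + 1) = 10.2/12.2
RL = −20·log₁₀|Γ| = −20·log₁₀(0.836)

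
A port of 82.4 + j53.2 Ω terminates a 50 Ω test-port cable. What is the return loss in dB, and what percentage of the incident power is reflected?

RL ≈ 7.2 dB; 19.1% of incident power reflected

Γ = (32.4 + j53.2)/(132.4 + j53.2), |Γ| = 0.437
RL = −20·log₁₀(0.437) = 7.2 dB
P_refl/P_inc = |Γ|² = 0.191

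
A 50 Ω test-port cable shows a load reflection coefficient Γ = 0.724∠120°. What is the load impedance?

Z_L ≈ 10.6 + j27.9 Ω

Z_L = Z_0·(1 + Γ)/(1 − Γ) = 50·(0.638 + j0.627)/(1.36 − j0.627)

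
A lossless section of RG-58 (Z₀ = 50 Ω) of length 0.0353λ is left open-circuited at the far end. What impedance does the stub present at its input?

Z_in ≈ −j222 Ω

βl = 2π × 0.0353 = 12.7°
tan(βl) = 0.226
For an open-circuited stub, Z_in = −jZ_0·cot(βl) = −jZ_0/tan(βl)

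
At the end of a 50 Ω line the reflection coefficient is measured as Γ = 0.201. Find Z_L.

Z_L = Z_0·(1 + Γ)/(1 − Γ) = 50·(1.2)/(0.799)

Z_L ≈ 75.2 Ω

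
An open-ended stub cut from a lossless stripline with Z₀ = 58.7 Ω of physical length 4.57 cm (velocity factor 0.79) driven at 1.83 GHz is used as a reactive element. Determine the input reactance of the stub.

X_in ≈ 44.3 Ω (inductive)

λ = v/f = 0.79·c / 1.83 GHz = 0.13 m
βl = 2π·l/λ = 2π × 0.353 = 127°
tan(βl) = -1.33
For an open-ended stub, Z_in = −jZ_0·cot(βl) = −jZ_0/tan(βl)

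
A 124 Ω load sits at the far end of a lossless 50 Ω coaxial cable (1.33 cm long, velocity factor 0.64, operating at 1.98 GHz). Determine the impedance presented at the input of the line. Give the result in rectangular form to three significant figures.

Z_in ≈ 31.3 − j32.1 Ω

λ = v/f = 0.64·c / 1.98 GHz = 0.097 m
βl = 2π·l/λ = 2π × 0.137 = 49.4°
tan(βl) = tan(49.4°) = 1.17
Z_in = Z_0·(Z_L + jZ_0·tanβl)/(Z_0 + jZ_L·tanβl)
     = 50·(124 + j58.3)/(50 + j145)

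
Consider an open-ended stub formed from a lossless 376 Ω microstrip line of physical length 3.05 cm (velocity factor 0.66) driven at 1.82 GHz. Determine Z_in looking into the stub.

Z_in ≈ +j72.6 Ω

λ = v/f = 0.66·c / 1.82 GHz = 0.109 m
βl = 2π·l/λ = 2π × 0.28 = 101°
tan(βl) = -5.18
For an open-ended stub, Z_in = −jZ_0·cot(βl) = −jZ_0/tan(βl)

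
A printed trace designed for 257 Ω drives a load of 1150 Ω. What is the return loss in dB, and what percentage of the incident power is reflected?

Γ = (1150 − 257)/(1150 + 257) = 0.635
RL = −20·log₁₀(0.635) = 3.95 dB
P_refl/P_inc = |Γ|² = 0.403

RL ≈ 3.95 dB; 40.3% of incident power reflected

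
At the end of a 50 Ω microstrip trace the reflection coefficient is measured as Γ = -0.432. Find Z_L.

Z_L = Z_0·(1 + Γ)/(1 − Γ) = 50·(0.568)/(1.43)

Z_L ≈ 19.8 Ω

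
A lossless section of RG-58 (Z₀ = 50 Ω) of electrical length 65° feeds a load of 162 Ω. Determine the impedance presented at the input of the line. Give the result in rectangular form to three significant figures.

tan(βl) = tan(65°) = 2.14
Z_in = Z_0·(Z_L + jZ_0·tanβl)/(Z_0 + jZ_L·tanβl)
     = 50·(162 + j107)/(50 + j347)

Z_in ≈ 18.4 − j20.7 Ω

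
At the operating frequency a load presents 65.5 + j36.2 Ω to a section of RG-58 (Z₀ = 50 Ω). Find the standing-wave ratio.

Γ = (Z_L − Z_0)/(Z_L + Z_0) = (15.5 + j36.2)/(115.5 + j36.2)
|Γ| = 39.4/121 = 0.325
VSWR = (1 + |Γ|)/(1 − |Γ|) = 1.33/0.675

VSWR ≈ 1.96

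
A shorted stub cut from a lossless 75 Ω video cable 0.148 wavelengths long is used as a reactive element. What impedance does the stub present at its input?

βl = 2π × 0.148 = 53.3°
tan(βl) = 1.34
For a shorted stub, Z_in = jZ_0·tan(βl)

Z_in ≈ +j101 Ω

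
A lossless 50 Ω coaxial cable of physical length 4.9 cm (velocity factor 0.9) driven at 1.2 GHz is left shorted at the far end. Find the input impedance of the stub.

Z_in ≈ +j244 Ω

λ = v/f = 0.9·c / 1.2 GHz = 0.225 m
βl = 2π·l/λ = 2π × 0.218 = 78.4°
tan(βl) = 4.87
For a shorted stub, Z_in = jZ_0·tan(βl)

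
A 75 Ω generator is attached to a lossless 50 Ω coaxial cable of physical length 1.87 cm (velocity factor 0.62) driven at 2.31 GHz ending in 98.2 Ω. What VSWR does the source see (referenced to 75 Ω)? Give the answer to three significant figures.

λ = v/f = 0.62·c / 2.31 GHz = 0.0805 m
βl = 2π·l/λ = 2π × 0.232 = 83.6°
tan(βl) = 8.93
Z_in = Z_0·(Z_L + jZ_0·tanβl)/(Z_0 + jZ_L·tanβl) = 25.7 − j4.14 Ω
Γ_s = (Z_in − Z_s)/(Z_in + Z_s) = (-49.3 − j4.14)/(101 − j4.14), |Γ_s| = 0.491
VSWR = (1 + |Γ_s|)/(1 − |Γ_s|)

VSWR ≈ 2.93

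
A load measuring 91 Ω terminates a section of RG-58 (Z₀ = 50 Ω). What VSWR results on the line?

For a purely resistive load, VSWR = R_L/Z_0 or Z_0/R_L (whichever > 1) = 91/50

VSWR ≈ 1.82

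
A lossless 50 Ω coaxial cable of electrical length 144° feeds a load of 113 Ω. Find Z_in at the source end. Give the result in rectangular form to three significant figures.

tan(βl) = tan(144°) = -0.727
Z_in = Z_0·(Z_L + jZ_0·tanβl)/(Z_0 + jZ_L·tanβl)
     = 50·(113 − j36.3)/(50 − j82.1)

Z_in ≈ 46.7 + j40.4 Ω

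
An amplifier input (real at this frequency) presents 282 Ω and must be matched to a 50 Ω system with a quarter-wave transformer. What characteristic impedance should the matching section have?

Z_qwt = √(Z_0·R_L) = √(50 × 282) = √14100

Z_qwt ≈ 119 Ω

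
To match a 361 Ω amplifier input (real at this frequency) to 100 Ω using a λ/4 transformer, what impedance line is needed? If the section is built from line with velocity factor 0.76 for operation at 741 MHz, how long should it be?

Z_qwt ≈ 190 Ω; length ≈ 7.69 cm

Z_qwt = √(Z_0·R_L) = √(100 × 361) = √36100
λ = 0.76·c/f = 0.308 m, so l = λ/4 = 0.0769 m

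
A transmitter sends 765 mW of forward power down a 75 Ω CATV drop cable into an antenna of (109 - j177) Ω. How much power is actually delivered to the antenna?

|Γ| = |(34 − j177)/(184 − j177)| = 0.706
|Γ|² = 0.498
P_refl = |Γ|²·P_inc = 381 mW, P_del = (1 − |Γ|²)·P_inc = 384 mW

P_delivered ≈ 384 mW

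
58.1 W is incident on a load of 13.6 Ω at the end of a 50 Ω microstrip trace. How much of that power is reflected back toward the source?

Γ = (13.6 − 50)/(13.6 + 50) = -0.572
|Γ|² = 0.328
P_refl = |Γ|²·P_inc = 19 W, P_del = (1 − |Γ|²)·P_inc = 39.1 W

P_reflected ≈ 19 W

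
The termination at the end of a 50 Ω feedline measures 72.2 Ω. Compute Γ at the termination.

Γ = (Z_L − Z_0)/(Z_L + Z_0) = (72.2 − 50)/(72.2 + 50) = 22.2/122.2

Γ = 0.182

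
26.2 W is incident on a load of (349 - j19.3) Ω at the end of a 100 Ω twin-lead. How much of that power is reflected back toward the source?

P_reflected ≈ 8.09 W

|Γ| = |(249 − j19.3)/(449 − j19.3)| = 0.556
|Γ|² = 0.309
P_refl = |Γ|²·P_inc = 8.09 W, P_del = (1 − |Γ|²)·P_inc = 18.1 W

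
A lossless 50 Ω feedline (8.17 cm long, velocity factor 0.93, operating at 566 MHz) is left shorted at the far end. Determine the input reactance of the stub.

X_in ≈ 85.5 Ω (inductive)

λ = v/f = 0.93·c / 566 MHz = 0.493 m
βl = 2π·l/λ = 2π × 0.166 = 59.7°
tan(βl) = 1.71
For a shorted stub, Z_in = jZ_0·tan(βl)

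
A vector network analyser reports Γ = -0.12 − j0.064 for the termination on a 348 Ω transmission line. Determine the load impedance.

Z_L = Z_0·(1 + Γ)/(1 − Γ) = 348·(0.88 − j0.064)/(1.12 + j0.064)

Z_L ≈ 271 − j35.4 Ω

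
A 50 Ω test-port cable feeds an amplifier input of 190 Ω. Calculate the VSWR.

Γ = (190 − 50)/(190 + 50) = 0.583
VSWR = (1 + 0.583)/(1 − 0.583)

VSWR ≈ 3.8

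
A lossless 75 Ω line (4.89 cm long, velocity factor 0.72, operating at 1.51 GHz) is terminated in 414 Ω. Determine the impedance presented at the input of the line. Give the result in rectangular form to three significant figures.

λ = v/f = 0.72·c / 1.51 GHz = 0.143 m
βl = 2π·l/λ = 2π × 0.342 = 123°
tan(βl) = tan(123°) = -1.54
Z_in = Z_0·(Z_L + jZ_0·tanβl)/(Z_0 + jZ_L·tanβl)
     = 75·(414 − j115)/(75 − j636)

Z_in ≈ 19.1 + j46.6 Ω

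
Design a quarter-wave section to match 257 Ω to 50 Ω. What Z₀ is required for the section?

Z_qwt ≈ 113 Ω

Z_qwt = √(Z_0·R_L) = √(50 × 257) = √12850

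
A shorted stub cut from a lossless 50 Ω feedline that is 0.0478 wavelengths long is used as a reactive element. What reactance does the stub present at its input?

X_in ≈ 15.5 Ω (inductive)

βl = 2π × 0.0478 = 17.2°
tan(βl) = 0.31
For a shorted stub, Z_in = jZ_0·tan(βl)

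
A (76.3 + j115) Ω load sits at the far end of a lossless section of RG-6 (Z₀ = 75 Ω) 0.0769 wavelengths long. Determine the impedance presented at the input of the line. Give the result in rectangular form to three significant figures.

βl = 2π × 0.0769 = 27.7°
tan(βl) = tan(27.7°) = 0.525
Z_in = Z_0·(Z_L + jZ_0·tanβl)/(Z_0 + jZ_L·tanβl)
     = 75·(76.3 + j154)/(14.7 + j40)

Z_in ≈ 301 − j32.6 Ω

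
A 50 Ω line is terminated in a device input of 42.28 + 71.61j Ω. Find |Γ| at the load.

Γ = (Z_L − Z_0)/(Z_L + Z_0) = (-7.72 + j71.61)/(92.28 + j71.61)
|Γ| = 72/117

|Γ| ≈ 0.617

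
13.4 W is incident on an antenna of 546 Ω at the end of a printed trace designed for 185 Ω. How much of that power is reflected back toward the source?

Γ = (546 − 185)/(546 + 185) = 0.494
|Γ|² = 0.244
P_refl = |Γ|²·P_inc = 3.27 W, P_del = (1 − |Γ|²)·P_inc = 10.1 W

P_reflected ≈ 3.27 W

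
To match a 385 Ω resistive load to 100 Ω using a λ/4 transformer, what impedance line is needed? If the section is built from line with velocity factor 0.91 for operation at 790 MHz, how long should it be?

Z_qwt ≈ 196 Ω; length ≈ 8.64 cm

Z_qwt = √(Z_0·R_L) = √(100 × 385) = √38500
λ = 0.91·c/f = 0.346 m, so l = λ/4 = 0.0864 m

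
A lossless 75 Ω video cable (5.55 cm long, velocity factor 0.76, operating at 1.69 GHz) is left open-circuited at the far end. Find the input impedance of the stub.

λ = v/f = 0.76·c / 1.69 GHz = 0.135 m
βl = 2π·l/λ = 2π × 0.411 = 148°
tan(βl) = -0.623
For an open-circuited stub, Z_in = −jZ_0·cot(βl) = −jZ_0/tan(βl)

Z_in ≈ +j120 Ω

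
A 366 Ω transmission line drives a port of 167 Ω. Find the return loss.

Γ = (167 − 366)/(167 + 366) = -0.373
RL = −20·log₁₀|Γ| = −20·log₁₀(0.373)

RL ≈ 8.56 dB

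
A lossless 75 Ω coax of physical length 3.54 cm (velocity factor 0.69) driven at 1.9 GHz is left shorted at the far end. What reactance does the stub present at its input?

λ = v/f = 0.69·c / 1.9 GHz = 0.109 m
βl = 2π·l/λ = 2π × 0.325 = 117°
tan(βl) = -1.96
For a shorted stub, Z_in = jZ_0·tan(βl)

X_in ≈ -147 Ω (capacitive)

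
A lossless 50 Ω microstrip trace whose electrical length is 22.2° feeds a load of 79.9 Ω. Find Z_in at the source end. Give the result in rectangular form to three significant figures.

Z_in ≈ 65.4 − j22.2 Ω

tan(βl) = tan(22.2°) = 0.408
Z_in = Z_0·(Z_L + jZ_0·tanβl)/(Z_0 + jZ_L·tanβl)
     = 50·(79.9 + j20.4)/(50 + j32.6)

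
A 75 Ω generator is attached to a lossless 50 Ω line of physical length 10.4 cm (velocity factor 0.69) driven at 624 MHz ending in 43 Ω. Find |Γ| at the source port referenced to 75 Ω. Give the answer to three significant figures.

|Γ| ≈ 0.159

λ = v/f = 0.69·c / 624 MHz = 0.332 m
βl = 2π·l/λ = 2π × 0.314 = 113°
tan(βl) = -2.37
Z_in = Z_0·(Z_L + jZ_0·tanβl)/(Z_0 + jZ_L·tanβl) = 55.2 − j5.98 Ω
Γ_s = (Z_in − Z_s)/(Z_in + Z_s) = (-19.8 − j5.98)/(130 − j5.98), |Γ_s| = 0.159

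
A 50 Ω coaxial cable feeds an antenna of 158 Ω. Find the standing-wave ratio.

VSWR ≈ 3.16

Γ = (158 − 50)/(158 + 50) = 0.519
VSWR = (1 + 0.519)/(1 − 0.519)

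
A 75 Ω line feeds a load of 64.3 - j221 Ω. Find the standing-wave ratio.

VSWR ≈ 12.1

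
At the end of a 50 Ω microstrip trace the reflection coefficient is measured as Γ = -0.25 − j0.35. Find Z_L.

Z_L = Z_0·(1 + Γ)/(1 − Γ) = 50·(0.75 − j0.35)/(1.25 + j0.35)

Z_L ≈ 24.2 − j20.8 Ω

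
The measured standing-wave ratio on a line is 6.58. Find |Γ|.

|Γ| = (S − 1)/(S + 1) = (6.58 − 1)/(6.58 + 1) = 5.58/7.58

|Γ| ≈ 0.736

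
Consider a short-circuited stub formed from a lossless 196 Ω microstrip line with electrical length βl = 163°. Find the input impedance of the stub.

Z_in ≈ −j59.9 Ω

tan(βl) = -0.306
For a short-circuited stub, Z_in = jZ_0·tan(βl)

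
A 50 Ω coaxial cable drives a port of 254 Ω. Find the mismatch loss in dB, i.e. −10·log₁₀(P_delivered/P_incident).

Γ = (254 − 50)/(254 + 50) = 0.671
|Γ|² = 0.45, so P_del/P_inc = 1 − |Γ|² = 0.55
ML = −10·log₁₀(1 − |Γ|²)

mismatch loss ≈ 2.6 dB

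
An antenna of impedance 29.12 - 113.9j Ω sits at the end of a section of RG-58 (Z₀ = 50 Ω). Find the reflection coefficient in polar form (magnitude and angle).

Γ ≈ 0.835 ∠ -45.2°

Γ = (Z_L − Z_0)/(Z_L + Z_0) = (-20.88 − j113.9)/(79.12 − j113.9)
|Γ| = 116/139 = 0.835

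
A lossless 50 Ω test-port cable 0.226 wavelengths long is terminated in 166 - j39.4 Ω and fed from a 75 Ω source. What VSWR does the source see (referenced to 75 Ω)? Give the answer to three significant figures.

VSWR ≈ 5.27

βl = 2π × 0.226 = 81.4°
tan(βl) = 6.58
Z_in = Z_0·(Z_L + jZ_0·tanβl)/(Z_0 + jZ_L·tanβl) = 14.3 − j3.56 Ω
Γ_s = (Z_in − Z_s)/(Z_in + Z_s) = (-60.7 − j3.56)/(89.3 − j3.56), |Γ_s| = 0.681
VSWR = (1 + |Γ_s|)/(1 − |Γ_s|)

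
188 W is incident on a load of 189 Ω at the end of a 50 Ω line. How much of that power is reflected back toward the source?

Γ = (189 − 50)/(189 + 50) = 0.582
|Γ|² = 0.338
P_refl = |Γ|²·P_inc = 63.6 W, P_del = (1 − |Γ|²)·P_inc = 124 W

P_reflected ≈ 63.6 W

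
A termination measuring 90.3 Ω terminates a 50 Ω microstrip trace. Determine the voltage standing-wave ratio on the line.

VSWR ≈ 1.81

Γ = (90.3 − 50)/(90.3 + 50) = 0.287
VSWR = (1 + 0.287)/(1 − 0.287)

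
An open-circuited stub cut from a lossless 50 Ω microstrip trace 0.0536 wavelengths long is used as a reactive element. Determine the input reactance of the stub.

βl = 2π × 0.0536 = 19.3°
tan(βl) = 0.35
For an open-circuited stub, Z_in = −jZ_0·cot(βl) = −jZ_0/tan(βl)

X_in ≈ -143 Ω (capacitive)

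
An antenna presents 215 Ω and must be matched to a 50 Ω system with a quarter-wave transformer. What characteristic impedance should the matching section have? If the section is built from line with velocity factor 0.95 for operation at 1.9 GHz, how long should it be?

Z_qwt ≈ 104 Ω; length ≈ 3.75 cm

Z_qwt = √(Z_0·R_L) = √(50 × 215) = √10750
λ = 0.95·c/f = 0.15 m, so l = λ/4 = 0.0375 m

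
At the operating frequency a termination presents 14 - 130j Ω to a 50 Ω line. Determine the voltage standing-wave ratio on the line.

VSWR ≈ 28

Γ = (Z_L − Z_0)/(Z_L + Z_0) = (-36 − j130)/(64 − j130)
|Γ| = 135/145 = 0.931
VSWR = (1 + |Γ|)/(1 − |Γ|) = 1.93/0.0691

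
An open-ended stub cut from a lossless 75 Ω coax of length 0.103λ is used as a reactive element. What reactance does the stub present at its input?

βl = 2π × 0.103 = 37.1°
tan(βl) = 0.756
For an open-ended stub, Z_in = −jZ_0·cot(βl) = −jZ_0/tan(βl)

X_in ≈ -99.2 Ω (capacitive)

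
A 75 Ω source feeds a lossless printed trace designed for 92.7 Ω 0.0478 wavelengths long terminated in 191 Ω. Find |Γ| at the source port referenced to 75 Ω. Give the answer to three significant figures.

|Γ| ≈ 0.425

βl = 2π × 0.0478 = 17.2°
tan(βl) = 0.31
Z_in = Z_0·(Z_L + jZ_0·tanβl)/(Z_0 + jZ_L·tanβl) = 149 − j66.2 Ω
Γ_s = (Z_in − Z_s)/(Z_in + Z_s) = (73.7 − j66.2)/(224 − j66.2), |Γ_s| = 0.425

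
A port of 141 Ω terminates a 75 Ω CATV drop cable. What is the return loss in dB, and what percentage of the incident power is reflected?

Γ = (141 − 75)/(141 + 75) = 0.306
RL = −20·log₁₀(0.306) = 10.3 dB
P_refl/P_inc = |Γ|² = 0.0934

RL ≈ 10.3 dB; 9.34% of incident power reflected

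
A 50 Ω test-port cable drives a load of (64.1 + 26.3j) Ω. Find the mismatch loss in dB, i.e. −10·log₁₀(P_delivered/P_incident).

mismatch loss ≈ 0.292 dB

Γ = (14.1 + j26.3)/(114.1 + j26.3), |Γ| = 0.255
|Γ|² = 0.065, so P_del/P_inc = 1 − |Γ|² = 0.935
ML = −10·log₁₀(1 − |Γ|²)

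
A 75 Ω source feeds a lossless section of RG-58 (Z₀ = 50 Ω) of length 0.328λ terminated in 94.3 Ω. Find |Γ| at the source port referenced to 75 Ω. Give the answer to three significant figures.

βl = 2π × 0.328 = 118°
tan(βl) = -1.87
Z_in = Z_0·(Z_L + jZ_0·tanβl)/(Z_0 + jZ_L·tanβl) = 31.5 + j17.8 Ω
Γ_s = (Z_in − Z_s)/(Z_in + Z_s) = (-43.5 + j17.8)/(107 + j17.8), |Γ_s| = 0.435

|Γ| ≈ 0.435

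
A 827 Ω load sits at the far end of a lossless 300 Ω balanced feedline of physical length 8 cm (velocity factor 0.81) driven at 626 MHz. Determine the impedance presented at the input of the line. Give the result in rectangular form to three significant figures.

λ = v/f = 0.81·c / 626 MHz = 0.388 m
βl = 2π·l/λ = 2π × 0.206 = 74.2°
tan(βl) = tan(74.2°) = 3.53
Z_in = Z_0·(Z_L + jZ_0·tanβl)/(Z_0 + jZ_L·tanβl)
     = 300·(827 + j1060)/(300 + j2920)

Z_in ≈ 116 − j73 Ω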